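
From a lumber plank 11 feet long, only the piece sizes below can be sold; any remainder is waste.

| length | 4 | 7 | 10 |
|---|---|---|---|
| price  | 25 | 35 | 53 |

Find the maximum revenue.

60

Consider every possible first cut. best[k] is the best of p[i]+best[k−i] over all sellable i≤k.
best[1] = 0
best[2] = 0
best[3] = 0
best[4] = 25
best[5] = 25
best[6] = 25
best[7] = max(25+0, 35+0) = 35
best[8] = max(25+25, 35+0) = 50
best[9] = max(25+25, 35+0) = 50
best[10] = max(25+25, 35+0, 53+0) = 53
best[11] = max(25+35, 35+25, 53+0) = 60
One optimal cutting: 7 + 4 → $60.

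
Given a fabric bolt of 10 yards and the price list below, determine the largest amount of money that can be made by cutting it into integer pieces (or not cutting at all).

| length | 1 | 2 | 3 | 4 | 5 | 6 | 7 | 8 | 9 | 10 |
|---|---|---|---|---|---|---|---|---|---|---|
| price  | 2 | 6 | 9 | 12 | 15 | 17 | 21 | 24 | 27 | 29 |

Consider every possible first cut. v[k] is the best of p[i]+v[k−i] over all sellable i≤k.
v[1] = 2
v[2] = max(2+2, 6+0) = 6
v[3] = max(2+6, 6+2, 9+0) = 9
v[4] = max(2+9, 6+6, 9+2, 12+0) = 12
v[5] = max(2+12, 6+9, 9+6, 12+2, 15+0) = 15
v[6] = max(2+15, 6+12, 9+9, 12+6, 15+2, 17+0) = 18
v[7] = max(2+18, 6+15, 9+12, …, 17+2, 21+0) = 21
v[8] = max(2+21, 6+18, 9+15, …, 21+2, 24+0) = 24
v[9] = max(2+24, 6+21, 9+18, …, 24+2, 27+0) = 27
v[10] = max(2+27, 6+24, 9+21, …, 27+2, 29+0) = 30
One optimal cutting: 2 + 2 + 2 + 2 + 2 → $6 + $6 + $6 + $6 + $6 = $30.

30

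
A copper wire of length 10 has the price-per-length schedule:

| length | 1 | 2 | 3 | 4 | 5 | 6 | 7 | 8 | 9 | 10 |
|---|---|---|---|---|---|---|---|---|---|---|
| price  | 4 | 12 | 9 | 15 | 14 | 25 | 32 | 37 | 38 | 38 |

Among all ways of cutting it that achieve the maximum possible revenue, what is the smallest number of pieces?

5

Build r[k] bottom-up: r[k] = max over allowed piece i of (p[i] + r[k−i]).
r[1] = 4
r[2] = 12
r[3] = 16  (first piece 1, then r[2]=12)
r[4] = 24  (first piece 2, then r[2]=12)
r[5] = 28  (first piece 1, then r[4]=24)
r[6] = 36  (first piece 2, then r[4]=24)
r[7] = 40  (first piece 1, then r[6]=36)
r[8] = 48  (first piece 2, then r[6]=36)
r[9] = 52  (first piece 1, then r[8]=48)
r[10] = 60  (first piece 2, then r[8]=48)
Maximum revenue is €60.
Now minimize piece count subject to staying optimal: for each k, pieces[k] = 1 + min over i with p[i]+r[k−i]=r[k] of pieces[k−i].
pieces[7] = 4
pieces[8] = 4
pieces[9] = 5
pieces[10] = 5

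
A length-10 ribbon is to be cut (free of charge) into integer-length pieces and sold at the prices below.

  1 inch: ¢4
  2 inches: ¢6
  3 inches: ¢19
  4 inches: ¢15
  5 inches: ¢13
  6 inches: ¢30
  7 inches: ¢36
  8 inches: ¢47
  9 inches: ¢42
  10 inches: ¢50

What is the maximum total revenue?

Let R[k] be the best obtainable value from length k. For each k, try every first piece i and keep the best of price[i] + R[k−i].
R[1] = 4
R[2] = 8  (first piece 1, then R[1]=4)
R[3] = 19
R[4] = 23  (first piece 1, then R[3]=19)
R[5] = 27  (first piece 1, then R[4]=23)
R[6] = 38  (first piece 3, then R[3]=19)
R[7] = 42  (first piece 1, then R[6]=38)
R[8] = 47
R[9] = 57  (first piece 3, then R[6]=38)
R[10] = 61  (first piece 1, then R[9]=57)
One optimal cutting: 3 + 3 + 3 + 1 → ¢19 + ¢19 + ¢19 + ¢4 = ¢61.

61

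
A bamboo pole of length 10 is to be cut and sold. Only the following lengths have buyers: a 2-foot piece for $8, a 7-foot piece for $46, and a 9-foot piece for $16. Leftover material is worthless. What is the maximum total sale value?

54

Let best[k] be the best obtainable value from length k. For each k, try every first piece i and keep the best of price[i] + best[k−i].
best[1] = 0
best[2] = 8
best[3] = 8
best[4] = 16  (first piece 2, then best[2]=8)
best[5] = 16
best[6] = 24  (first piece 2, then best[4]=16)
best[7] = 46
best[8] = 46
best[9] = 54  (first piece 2, then best[7]=46)
best[10] = 54
One optimal cutting: pieces 7 + 2 with 1 foot of scrap → $54.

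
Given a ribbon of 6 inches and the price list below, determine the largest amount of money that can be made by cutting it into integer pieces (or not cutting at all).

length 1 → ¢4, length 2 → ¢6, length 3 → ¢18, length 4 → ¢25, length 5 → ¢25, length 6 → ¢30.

36

Consider every possible first cut. R[k] is the best of p[i]+R[k−i] over all sellable i≤k.
R[1] = 4
R[2] = 8  (first piece 1, then R[1]=4)
R[3] = 18
R[4] = 25
R[5] = 29  (first piece 1, then R[4]=25)
R[6] = 36  (first piece 3, then R[3]=18)
One optimal cutting: 3 + 3 → ¢18 + ¢18 = ¢36.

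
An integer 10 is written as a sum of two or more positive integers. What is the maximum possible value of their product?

36

Define prod[k] = max over 1≤i<k of i · max(k−i, prod[k−i]); the inner max lets the remainder stay uncut if that's better.
prod[2] = 1*max(1,0) = 1*1 = 1
prod[3] = 1*max(2,1) = 1*2 = 2
prod[4] = 2*max(2,1) = 2*2 = 4
prod[5] = 2*max(3,2) = 2*3 = 6
prod[6] = 3*max(3,2) = 3*3 = 9
prod[7] = 2*max(5,6) = 2*6 = 12
prod[8] = 2*max(6,9) = 2*9 = 18
prod[9] = 3*max(6,9) = 3*9 = 27
prod[10] = 2*max(8,18) = 2*18 = 36
One optimal split: 3 + 3 + 2 + 2; product 3*3*2*2 = 36.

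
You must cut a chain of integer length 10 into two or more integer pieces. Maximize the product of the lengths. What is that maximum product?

Fill g[k] for k=2..10: at each k try every first piece i and multiply by the better of (k−i) uncut or g[k−i].
g[2] = 1×max(1,0) = 1×1 = 1
g[3] = max(1×2, 2×1) = 2
g[4] = max(1×3, 2×2, 3×1) = 4
g[5] = max(1×4, 2×3, 3×2, 4×1) = 6
g[6] = max(1×6, 2×4, 3×3, 4×2, 5×1) = 9
g[7] = max(1×9, 2×6, 3×4, 4×3, 5×2, 6×1) = 12
g[8] = max(1×12, 2×9, 3×6, …, 6×2, 7×1) = 18
g[9] = max(1×18, 2×12, 3×9, …, 7×2, 8×1) = 27
g[10] = max(1×27, 2×18, 3×12, …, 8×2, 9×1) = 36
One optimal split: 3 + 3 + 2 + 2; product 3×3×2×2 = 36.

36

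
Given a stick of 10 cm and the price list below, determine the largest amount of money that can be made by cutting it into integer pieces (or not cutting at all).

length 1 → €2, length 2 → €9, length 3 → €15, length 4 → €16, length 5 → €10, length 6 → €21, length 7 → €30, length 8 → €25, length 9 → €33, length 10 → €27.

48

Let R[k] be the best obtainable value from length k. For each k, try every first piece i and keep the best of price[i] + R[k−i].
R[1] = 2
R[2] = 9
R[3] = 15
R[4] = 18  (first piece 2, then R[2]=9)
R[5] = 24  (first piece 2, then R[3]=15)
R[6] = 30  (first piece 3, then R[3]=15)
R[7] = 33  (first piece 2, then R[5]=24)
R[8] = 39  (first piece 2, then R[6]=30)
R[9] = 45  (first piece 3, then R[6]=30)
R[10] = 48  (first piece 2, then R[8]=39)
One optimal cutting: 3 + 3 + 2 + 2 → €15 + €15 + €9 + €9 = €48.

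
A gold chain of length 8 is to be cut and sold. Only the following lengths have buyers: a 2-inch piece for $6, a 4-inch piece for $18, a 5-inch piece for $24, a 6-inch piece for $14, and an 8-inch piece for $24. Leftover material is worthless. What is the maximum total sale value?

36

Build r[k] bottom-up: r[k] = max over allowed piece i of (p[i] + r[k−i]).
r[1] = 0
r[2] = 6
r[3] = 6
r[4] = max(6+6, 18+0) = 18
r[5] = max(6+6, 18+0, 24+0) = 24
r[6] = max(6+18, 18+6, 24+0, 14+0) = 24
r[7] = max(6+24, 18+6, 24+6, 14+0) = 30
r[8] = max(6+24, 18+18, 24+6, 14+6, 24+0) = 36
One optimal cutting: 4 + 4 → $36.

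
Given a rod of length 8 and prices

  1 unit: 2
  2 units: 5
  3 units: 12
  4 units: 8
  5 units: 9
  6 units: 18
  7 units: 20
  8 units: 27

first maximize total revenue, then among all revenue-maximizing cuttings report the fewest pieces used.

3

Consider every possible first cut. r[k] is the best of p[i]+r[k−i] over all sellable i≤k.
r[1] = 2
r[2] = max(2+2, 5+0) = 5
r[3] = max(2+5, 5+2, 12+0) = 12
r[4] = max(2+12, 5+5, 12+2, 8+0) = 14
r[5] = max(2+14, 5+12, 12+5, 8+2, 9+0) = 17
r[6] = max(2+17, 5+14, 12+12, 8+5, 9+2, 18+0) = 24
r[7] = max(2+24, 5+17, 12+14, …, 18+2, 20+0) = 26
r[8] = max(2+26, 5+24, 12+17, …, 20+2, 27+0) = 29
Maximum revenue is 29.
Now minimize piece count subject to staying optimal: for each k, pieces[k] = 1 + min over i with p[i]+r[k−i]=r[k] of pieces[k−i].
pieces[5] = 2
pieces[6] = 2
pieces[7] = 3
pieces[8] = 3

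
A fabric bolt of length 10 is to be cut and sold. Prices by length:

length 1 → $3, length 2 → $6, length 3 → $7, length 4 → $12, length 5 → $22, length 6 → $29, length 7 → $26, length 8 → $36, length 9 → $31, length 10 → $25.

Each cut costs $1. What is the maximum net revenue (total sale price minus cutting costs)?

43

Consider every possible first cut. net[k] is the best of p[i]+net[k−i] over all sellable i≤k, charging 1 whenever i<k.
net[1] = 3
net[2] = max(3+3-1, 6+0) = 6
net[3] = max(3+6-1, 6+3-1, 7+0) = 8
net[4] = max(3+8-1, 6+6-1, 7+3-1, 12+0) = 12
net[5] = max(3+12-1, 6+8-1, 7+6-1, 12+3-1, 22+0) = 22
net[6] = max(3+22-1, 6+12-1, 7+8-1, 12+6-1, 22+3-1, 29+0) = 29
net[7] = max(3+29-1, 6+22-1, 7+12-1, …, 29+3-1, 26+0) = 31
net[8] = max(3+31-1, 6+29-1, 7+22-1, …, 26+3-1, 36+0) = 36
net[9] = max(3+36-1, 6+31-1, 7+29-1, …, 36+3-1, 31+0) = 38
net[10] = max(3+38-1, 6+36-1, 7+31-1, …, 31+3-1, 25+0) = 43
One optimal plan: pieces 5 + 5 (1 cut) → $44 − $1 = $43.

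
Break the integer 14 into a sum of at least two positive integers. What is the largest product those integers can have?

162

Let P[k] be the best product for length k (with at least one cut). For each first piece i, the rest contributes max(k−i, P[k−i]).
P[2] = 1×max(1,0) = 1×1 = 1
P[3] = max(1×2, 2×1) = 2
P[4] = max(1×3, 2×2, 3×1) = 4
P[5] = max(1×4, 2×3, 3×2, 4×1) = 6
P[6] = max(1×6, 2×4, 3×3, 4×2, 5×1) = 9
P[7] = max(1×9, 2×6, 3×4, 4×3, 5×2, 6×1) = 12
P[8] = max(1×12, 2×9, 3×6, …, 6×2, 7×1) = 18
P[9] = max(1×18, 2×12, 3×9, …, 7×2, 8×1) = 27
P[10] = max(1×27, 2×18, 3×12, …, 8×2, 9×1) = 36
P[11] = max(1×36, 2×27, 3×18, …, 9×2, 10×1) = 54
P[12] = max(1×54, 2×36, 3×27, …, 10×2, 11×1) = 81
P[13] = max(1×81, 2×54, 3×36, …, 11×2, 12×1) = 108
P[14] = max(1×108, 2×81, 3×54, …, 12×2, 13×1) = 162
One optimal split: 3 + 3 + 3 + 3 + 2; product 3×3×3×3×2 = 162.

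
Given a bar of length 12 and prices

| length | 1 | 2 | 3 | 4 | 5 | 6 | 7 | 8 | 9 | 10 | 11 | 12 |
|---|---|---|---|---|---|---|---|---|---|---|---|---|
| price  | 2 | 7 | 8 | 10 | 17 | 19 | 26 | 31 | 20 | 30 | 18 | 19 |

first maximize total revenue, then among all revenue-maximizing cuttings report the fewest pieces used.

3

Let r[k] be the best obtainable value from length k. For each k, try every first piece i and keep the best of price[i] + r[k−i].
r[1] = 2
r[2] = 7
r[3] = 9  (first piece 1, then r[2]=7)
r[4] = 14  (first piece 2, then r[2]=7)
r[5] = 17
r[6] = 21  (first piece 2, then r[4]=14)
r[7] = 26
r[8] = 31
r[9] = 33  (first piece 1, then r[8]=31)
r[10] = 38  (first piece 2, then r[8]=31)
r[11] = 40  (first piece 1, then r[10]=38)
r[12] = 45  (first piece 2, then r[10]=38)
Maximum revenue is $45.
Now minimize piece count subject to staying optimal: for each k, pieces[k] = 1 + min over i with p[i]+r[k−i]=r[k] of pieces[k−i].
pieces[9] = 2
pieces[10] = 2
pieces[11] = 3
pieces[12] = 3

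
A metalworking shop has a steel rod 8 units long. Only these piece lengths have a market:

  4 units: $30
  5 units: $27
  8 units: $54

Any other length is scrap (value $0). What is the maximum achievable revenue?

Consider every possible first cut. best[k] is the best of p[i]+best[k−i] over all sellable i≤k.
best[1] = 0
best[2] = 0
best[3] = 0
best[4] = 30
best[5] = max(30+0, 27+0) = 30
best[6] = max(30+0, 27+0) = 30
best[7] = max(30+0, 27+0) = 30
best[8] = max(30+30, 27+0, 54+0) = 60
One optimal cutting: 4 + 4 → $60.

60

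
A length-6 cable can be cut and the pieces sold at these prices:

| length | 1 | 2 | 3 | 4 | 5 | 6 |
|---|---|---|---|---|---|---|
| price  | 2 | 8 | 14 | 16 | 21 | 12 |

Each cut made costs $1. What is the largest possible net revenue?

Let v[k] be the best obtainable value from length k. For each k, try every first piece i and keep the best of price[i] + v[k−i] minus the 1 cut fee when i<k.
v[1] = 2
v[2] = max(2+2-1, 8+0) = 8
v[3] = max(2+8-1, 8+2-1, 14+0) = 14
v[4] = max(2+14-1, 8+8-1, 14+2-1, 16+0) = 16
v[5] = max(2+16-1, 8+14-1, 14+8-1, 16+2-1, 21+0) = 21
v[6] = max(2+21-1, 8+16-1, 14+14-1, 16+8-1, 21+2-1, 12+0) = 27
One optimal plan: pieces 3 + 3 (1 cut) → $28 − $1 = $27.

27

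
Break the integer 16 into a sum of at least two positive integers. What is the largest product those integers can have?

324

Fill f[k] for k=2..16: at each k try every first piece i and multiply by the better of (k−i) uncut or f[k−i].
Small cases: f[2]=1, f[3]=2, f[4]=4, f[5]=6, f[6]=9, f[7]=12, f[8]=18, f[9]=27, f[10]=36.
f[11] = max(1*36, 2*27, 3*18, …, 9*2, 10*1) = 54
f[12] = max(1*54, 2*36, 3*27, …, 10*2, 11*1) = 81
f[13] = max(1*81, 2*54, 3*36, …, 11*2, 12*1) = 108
f[14] = max(1*108, 2*81, 3*54, …, 12*2, 13*1) = 162
f[15] = max(1*162, 2*108, 3*81, …, 13*2, 14*1) = 243
f[16] = max(1*243, 2*162, 3*108, …, 14*2, 15*1) = 324
One optimal split: 3 + 3 + 3 + 3 + 2 + 2; product 3*3*3*3*2*2 = 324.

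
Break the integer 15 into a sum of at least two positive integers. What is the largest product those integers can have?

243

Fill g[k] for k=2..15: at each k try every first piece i and multiply by the better of (k−i) uncut or g[k−i].
Small cases: g[2]=1, g[3]=2, g[4]=4, g[5]=6, g[6]=9, g[7]=12, g[8]=18, g[9]=27.
g[10] = max(1*27, 2*18, 3*12, …, 8*2, 9*1) = 36
g[11] = max(1*36, 2*27, 3*18, …, 9*2, 10*1) = 54
g[12] = max(1*54, 2*36, 3*27, …, 10*2, 11*1) = 81
g[13] = max(1*81, 2*54, 3*36, …, 11*2, 12*1) = 108
g[14] = max(1*108, 2*81, 3*54, …, 12*2, 13*1) = 162
g[15] = max(1*162, 2*108, 3*81, …, 13*2, 14*1) = 243
One optimal split: 3 + 3 + 3 + 3 + 3; product 3*3*3*3*3 = 243.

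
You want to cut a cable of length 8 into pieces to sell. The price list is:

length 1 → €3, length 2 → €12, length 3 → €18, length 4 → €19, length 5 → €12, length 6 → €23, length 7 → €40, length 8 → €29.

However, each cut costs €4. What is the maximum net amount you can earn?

40

Consider every possible first cut. r[k] is the best of p[i]+r[k−i] over all sellable i≤k, charging 4 whenever i<k.
r[1] = 3
r[2] = max(3+3-4, 12+0) = 12
r[3] = max(3+12-4, 12+3-4, 18+0) = 18
r[4] = max(3+18-4, 12+12-4, 18+3-4, 19+0) = 20
r[5] = max(3+20-4, 12+18-4, 18+12-4, 19+3-4, 12+0) = 26
r[6] = max(3+26-4, 12+20-4, 18+18-4, 19+12-4, 12+3-4, 23+0) = 32
r[7] = max(3+32-4, 12+26-4, 18+20-4, …, 23+3-4, 40+0) = 40
r[8] = max(3+40-4, 12+32-4, 18+26-4, …, 40+3-4, 29+0) = 40
One optimal plan: pieces 3 + 3 + 2 (2 cuts) → €48 − €8 = €40.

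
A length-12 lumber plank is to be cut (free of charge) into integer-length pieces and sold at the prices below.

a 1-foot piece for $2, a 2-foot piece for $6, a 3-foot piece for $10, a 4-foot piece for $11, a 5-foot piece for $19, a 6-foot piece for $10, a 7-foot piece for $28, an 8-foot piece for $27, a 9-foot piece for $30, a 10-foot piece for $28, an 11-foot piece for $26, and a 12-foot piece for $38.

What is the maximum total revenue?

47

Build best[k] bottom-up: best[k] = max over allowed piece i of (p[i] + best[k−i]).
best[1] = 2
best[2] = 6
best[3] = 10
best[4] = 12  (first piece 1, then best[3]=10)
best[5] = 19
best[6] = 21  (first piece 1, then best[5]=19)
best[7] = 28
best[8] = 30  (first piece 1, then best[7]=28)
best[9] = 34  (first piece 2, then best[7]=28)
best[10] = 38  (first piece 3, then best[7]=28)
best[11] = 40  (first piece 1, then best[10]=38)
best[12] = 47  (first piece 5, then best[7]=28)
One optimal cutting: 7 + 5 → $28 + $19 = $47.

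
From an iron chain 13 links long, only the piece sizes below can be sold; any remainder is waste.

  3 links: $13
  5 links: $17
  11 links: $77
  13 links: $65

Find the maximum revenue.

Consider every possible first cut. r[k] is the best of p[i]+r[k−i] over all sellable i≤k.
r[1] = 0
r[2] = 0
r[3] = 13
r[4] = 13
r[5] = max(13+0, 17+0) = 17
r[6] = max(13+13, 17+0) = 26
r[7] = max(13+13, 17+0) = 26
r[8] = max(13+17, 17+13) = 30
r[9] = max(13+26, 17+13) = 39
r[10] = max(13+26, 17+17) = 39
r[11] = max(13+30, 17+26, 77+0) = 77
r[12] = max(13+39, 17+26, 77+0) = 77
r[13] = max(13+39, 17+30, 77+0, 65+0) = 77
One optimal cutting: pieces 11 with 2 links of scrap → $77.

77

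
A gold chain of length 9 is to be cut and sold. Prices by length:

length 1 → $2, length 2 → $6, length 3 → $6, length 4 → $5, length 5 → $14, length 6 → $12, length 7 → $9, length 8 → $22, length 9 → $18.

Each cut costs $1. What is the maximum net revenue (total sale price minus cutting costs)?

24

Consider every possible first cut. r[k] is the best of p[i]+r[k−i] over all sellable i≤k, charging 1 whenever i<k.
r[1] = 2
r[2] = max(2+2-1, 6+0) = 6
r[3] = max(2+6-1, 6+2-1, 6+0) = 7
r[4] = max(2+7-1, 6+6-1, 6+2-1, 5+0) = 11
r[5] = max(2+11-1, 6+7-1, 6+6-1, 5+2-1, 14+0) = 14
r[6] = max(2+14-1, 6+11-1, 6+7-1, 5+6-1, 14+2-1, 12+0) = 16
r[7] = max(2+16-1, 6+14-1, 6+11-1, …, 12+2-1, 9+0) = 19
r[8] = max(2+19-1, 6+16-1, 6+14-1, …, 9+2-1, 22+0) = 22
r[9] = max(2+22-1, 6+19-1, 6+16-1, …, 22+2-1, 18+0) = 24
One optimal plan: pieces 5 + 2 + 2 (2 cuts) → $26 − $2 = $24.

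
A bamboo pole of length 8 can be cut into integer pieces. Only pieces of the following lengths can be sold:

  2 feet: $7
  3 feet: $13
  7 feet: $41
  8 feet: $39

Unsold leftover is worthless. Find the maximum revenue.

41

Consider every possible first cut. r[k] is the best of p[i]+r[k−i] over all sellable i≤k.
r[1] = 0
r[2] = 7
r[3] = 13
r[4] = 14  (first piece 2, then r[2]=7)
r[5] = 20  (first piece 2, then r[3]=13)
r[6] = 26  (first piece 3, then r[3]=13)
r[7] = 41
r[8] = 41
One optimal cutting: pieces 7 with 1 foot of scrap → $41.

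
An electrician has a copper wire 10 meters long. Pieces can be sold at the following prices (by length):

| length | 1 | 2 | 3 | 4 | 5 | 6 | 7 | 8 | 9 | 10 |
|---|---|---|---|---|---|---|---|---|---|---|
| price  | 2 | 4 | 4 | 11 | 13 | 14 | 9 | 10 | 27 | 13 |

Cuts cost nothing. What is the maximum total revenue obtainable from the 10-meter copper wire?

29

Build R[k] bottom-up: R[k] = max over allowed piece i of (p[i] + R[k−i]).
R[1] = 2
R[2] = 4  (first piece 1, then R[1]=2)
R[3] = 6  (first piece 1, then R[2]=4)
R[4] = 11
R[5] = 13  (first piece 1, then R[4]=11)
R[6] = 15  (first piece 1, then R[5]=13)
R[7] = 17  (first piece 1, then R[6]=15)
R[8] = 22  (first piece 4, then R[4]=11)
R[9] = 27
R[10] = 29  (first piece 1, then R[9]=27)
One optimal cutting: 9 + 1 → €27 + €2 = €29.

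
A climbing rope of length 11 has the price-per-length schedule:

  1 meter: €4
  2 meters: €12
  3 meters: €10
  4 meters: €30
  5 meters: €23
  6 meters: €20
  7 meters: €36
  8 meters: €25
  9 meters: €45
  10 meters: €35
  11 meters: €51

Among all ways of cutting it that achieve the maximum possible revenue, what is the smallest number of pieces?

4

Let r[k] be the best obtainable value from length k. For each k, try every first piece i and keep the best of price[i] + r[k−i].
r[1] = 4
r[2] = max(4+4, 12+0) = 12
r[3] = max(4+12, 12+4, 10+0) = 16
r[4] = max(4+16, 12+12, 10+4, 30+0) = 30
r[5] = max(4+30, 12+16, 10+12, 30+4, 23+0) = 34
r[6] = max(4+34, 12+30, 10+16, 30+12, 23+4, 20+0) = 42
r[7] = max(4+42, 12+34, 10+30, …, 20+4, 36+0) = 46
r[8] = max(4+46, 12+42, 10+34, …, 36+4, 25+0) = 60
r[9] = max(4+60, 12+46, 10+42, …, 25+4, 45+0) = 64
r[10] = max(4+64, 12+60, 10+46, …, 45+4, 35+0) = 72
r[11] = max(4+72, 12+64, 10+60, …, 35+4, 51+0) = 76
Maximum revenue is €76.
Now minimize piece count subject to staying optimal: for each k, pieces[k] = 1 + min over i with p[i]+r[k−i]=r[k] of pieces[k−i].
pieces[8] = 2
pieces[9] = 3
pieces[10] = 3
pieces[11] = 4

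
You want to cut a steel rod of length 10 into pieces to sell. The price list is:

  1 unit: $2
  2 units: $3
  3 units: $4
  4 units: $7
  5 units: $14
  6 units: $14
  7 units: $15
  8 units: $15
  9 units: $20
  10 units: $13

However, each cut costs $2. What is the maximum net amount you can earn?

26

Build net[k] bottom-up: net[k] = max over allowed piece i of (p[i] + net[k−i]) − 2 per cut.
net[1] = 2
net[2] = 3
net[3] = 4
net[4] = 7
net[5] = 14
net[6] = 14  (first piece 1, then net[5]=14)
net[7] = 15  (first piece 2, then net[5]=14)
net[8] = 16  (first piece 3, then net[5]=14)
net[9] = 20
net[10] = 26  (first piece 5, then net[5]=14)
One optimal plan: pieces 5 + 5 (1 cut) → $28 − $2 = $26.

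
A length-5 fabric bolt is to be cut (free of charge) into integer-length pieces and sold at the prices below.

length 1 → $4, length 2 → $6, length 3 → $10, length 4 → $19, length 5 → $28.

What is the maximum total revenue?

Let best[k] be the best obtainable value from length k. For each k, try every first piece i and keep the best of price[i] + best[k−i].
best[1] = 4
best[2] = max(4+4, 6+0) = 8
best[3] = max(4+8, 6+4, 10+0) = 12
best[4] = max(4+12, 6+8, 10+4, 19+0) = 19
best[5] = max(4+19, 6+12, 10+8, 19+4, 28+0) = 28
Best is to sell the whole 5-yard piece uncut for $28.

28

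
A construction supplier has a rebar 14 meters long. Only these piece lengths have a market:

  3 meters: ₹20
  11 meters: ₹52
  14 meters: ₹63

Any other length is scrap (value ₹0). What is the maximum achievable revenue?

80

Build r[k] bottom-up: r[k] = max over allowed piece i of (p[i] + r[k−i]).
r[1] = 0
r[2] = 0
r[3] = 20
r[4] = 20
r[5] = 20
r[6] = 40  (first piece 3, then r[3]=20)
r[7] = 40
r[8] = 40
r[9] = 60  (first piece 3, then r[6]=40)
r[10] = 60
r[11] = 60
r[12] = 80  (first piece 3, then r[9]=60)
r[13] = 80
r[14] = 80
One optimal cutting: pieces 3 + 3 + 3 + 3 with 2 meters of scrap → ₹80.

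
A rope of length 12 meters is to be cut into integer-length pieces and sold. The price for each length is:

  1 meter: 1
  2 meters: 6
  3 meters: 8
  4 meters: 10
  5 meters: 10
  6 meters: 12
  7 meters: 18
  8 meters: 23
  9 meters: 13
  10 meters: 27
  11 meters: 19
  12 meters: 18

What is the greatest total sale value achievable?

36

Build best[k] bottom-up: best[k] = max over allowed piece i of (p[i] + best[k−i]).
best[1] = 1
best[2] = max(1+1, 6+0) = 6
best[3] = max(1+6, 6+1, 8+0) = 8
best[4] = max(1+8, 6+6, 8+1, 10+0) = 12
best[5] = max(1+12, 6+8, 8+6, 10+1, 10+0) = 14
best[6] = max(1+14, 6+12, 8+8, 10+6, 10+1, 12+0) = 18
best[7] = max(1+18, 6+14, 8+12, …, 12+1, 18+0) = 20
best[8] = max(1+20, 6+18, 8+14, …, 18+1, 23+0) = 24
best[9] = max(1+24, 6+20, 8+18, …, 23+1, 13+0) = 26
best[10] = max(1+26, 6+24, 8+20, …, 13+1, 27+0) = 30
best[11] = max(1+30, 6+26, 8+24, …, 27+1, 19+0) = 32
best[12] = max(1+32, 6+30, 8+26, …, 19+1, 18+0) = 36
One optimal cutting: 2 + 2 + 2 + 2 + 2 + 2 → 6 + 6 + 6 + 6 + 6 + 6 = 36.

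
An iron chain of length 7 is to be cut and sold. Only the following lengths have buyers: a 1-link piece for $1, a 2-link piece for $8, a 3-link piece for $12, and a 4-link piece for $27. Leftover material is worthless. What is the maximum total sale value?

Consider every possible first cut. best[k] is the best of p[i]+best[k−i] over all sellable i≤k.
best[1] = 1
best[2] = 8
best[3] = 12
best[4] = 27
best[5] = 28  (first piece 1, then best[4]=27)
best[6] = 35  (first piece 2, then best[4]=27)
best[7] = 39  (first piece 3, then best[4]=27)
One optimal cutting: 4 + 3 → $39.

39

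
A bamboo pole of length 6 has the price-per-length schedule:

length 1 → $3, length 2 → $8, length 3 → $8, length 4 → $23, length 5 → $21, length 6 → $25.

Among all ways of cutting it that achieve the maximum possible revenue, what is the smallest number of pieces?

Consider every possible first cut. r[k] is the best of p[i]+r[k−i] over all sellable i≤k.
r[1] = 3
r[2] = max(3+3, 8+0) = 8
r[3] = max(3+8, 8+3, 8+0) = 11
r[4] = max(3+11, 8+8, 8+3, 23+0) = 23
r[5] = max(3+23, 8+11, 8+8, 23+3, 21+0) = 26
r[6] = max(3+26, 8+23, 8+11, 23+8, 21+3, 25+0) = 31
Maximum revenue is $31.
Now minimize piece count subject to staying optimal: for each k, pieces[k] = 1 + min over i with p[i]+r[k−i]=r[k] of pieces[k−i].
pieces[3] = 2
pieces[4] = 1
pieces[5] = 2
pieces[6] = 2

2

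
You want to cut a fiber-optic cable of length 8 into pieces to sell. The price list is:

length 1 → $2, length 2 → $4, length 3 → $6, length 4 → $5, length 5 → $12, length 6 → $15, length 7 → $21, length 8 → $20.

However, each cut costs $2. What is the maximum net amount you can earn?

21

Let net[k] be the best obtainable value from length k. For each k, try every first piece i and keep the best of price[i] + net[k−i] minus the 2 cut fee when i<k.
net[1] = 2
net[2] = 4
net[3] = 6
net[4] = 6  (first piece 1, then net[3]=6)
net[5] = 12
net[6] = 15
net[7] = 21
net[8] = 21  (first piece 1, then net[7]=21)
One optimal plan: pieces 7 + 1 (1 cut) → $23 − $2 = $21.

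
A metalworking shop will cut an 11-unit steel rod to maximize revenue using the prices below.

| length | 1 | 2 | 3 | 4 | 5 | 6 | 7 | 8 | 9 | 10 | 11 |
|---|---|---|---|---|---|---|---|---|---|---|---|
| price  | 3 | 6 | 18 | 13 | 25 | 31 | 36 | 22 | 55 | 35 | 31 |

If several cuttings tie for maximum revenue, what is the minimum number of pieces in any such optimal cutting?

Let r[k] be the best obtainable value from length k. For each k, try every first piece i and keep the best of price[i] + r[k−i].
r[1] = 3
r[2] = 6  (first piece 1, then r[1]=3)
r[3] = 18
r[4] = 21  (first piece 1, then r[3]=18)
r[5] = 25
r[6] = 36  (first piece 3, then r[3]=18)
r[7] = 39  (first piece 1, then r[6]=36)
r[8] = 43  (first piece 3, then r[5]=25)
r[9] = 55
r[10] = 58  (first piece 1, then r[9]=55)
r[11] = 61  (first piece 1, then r[10]=58)
Maximum revenue is $61.
Now minimize piece count subject to staying optimal: for each k, pieces[k] = 1 + min over i with p[i]+r[k−i]=r[k] of pieces[k−i].
pieces[8] = 2
pieces[9] = 1
pieces[10] = 2
pieces[11] = 2

2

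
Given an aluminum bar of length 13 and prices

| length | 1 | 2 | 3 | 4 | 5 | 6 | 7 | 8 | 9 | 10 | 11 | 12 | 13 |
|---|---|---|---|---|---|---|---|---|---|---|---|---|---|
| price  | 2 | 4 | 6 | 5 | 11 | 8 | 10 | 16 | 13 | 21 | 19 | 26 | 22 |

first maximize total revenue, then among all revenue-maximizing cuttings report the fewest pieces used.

2

Build r[k] bottom-up: r[k] = max over allowed piece i of (p[i] + r[k−i]).
r[1] = 2
r[2] = 4  (first piece 1, then r[1]=2)
r[3] = 6  (first piece 1, then r[2]=4)
r[4] = 8  (first piece 1, then r[3]=6)
r[5] = 11
r[6] = 13  (first piece 1, then r[5]=11)
r[7] = 15  (first piece 1, then r[6]=13)
r[8] = 17  (first piece 1, then r[7]=15)
r[9] = 19  (first piece 1, then r[8]=17)
r[10] = 22  (first piece 5, then r[5]=11)
r[11] = 24  (first piece 1, then r[10]=22)
r[12] = 26  (first piece 1, then r[11]=24)
r[13] = 28  (first piece 1, then r[12]=26)
Maximum revenue is $28.
Now minimize piece count subject to staying optimal: for each k, pieces[k] = 1 + min over i with p[i]+r[k−i]=r[k] of pieces[k−i].
pieces[10] = 2
pieces[11] = 3
pieces[12] = 1
pieces[13] = 2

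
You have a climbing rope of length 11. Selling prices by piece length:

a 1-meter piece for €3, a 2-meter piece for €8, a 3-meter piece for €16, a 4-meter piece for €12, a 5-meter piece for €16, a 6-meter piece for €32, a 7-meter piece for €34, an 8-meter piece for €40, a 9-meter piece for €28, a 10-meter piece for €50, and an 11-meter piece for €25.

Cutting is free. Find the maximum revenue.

56

Let r[k] be the best obtainable value from length k. For each k, try every first piece i and keep the best of price[i] + r[k−i].
r[1] = 3
r[2] = 8
r[3] = 16
r[4] = 19  (first piece 1, then r[3]=16)
r[5] = 24  (first piece 2, then r[3]=16)
r[6] = 32  (first piece 3, then r[3]=16)
r[7] = 35  (first piece 1, then r[6]=32)
r[8] = 40  (first piece 2, then r[6]=32)
r[9] = 48  (first piece 3, then r[6]=32)
r[10] = 51  (first piece 1, then r[9]=48)
r[11] = 56  (first piece 2, then r[9]=48)
One optimal cutting: 3 + 3 + 3 + 2 → €16 + €16 + €16 + €8 = €56.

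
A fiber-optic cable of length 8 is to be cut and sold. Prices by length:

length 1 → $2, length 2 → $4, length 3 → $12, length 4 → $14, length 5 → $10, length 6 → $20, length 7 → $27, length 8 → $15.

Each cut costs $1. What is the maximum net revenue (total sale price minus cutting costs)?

Let r[k] be the best obtainable value from length k. For each k, try every first piece i and keep the best of price[i] + r[k−i] minus the 1 cut fee when i<k.
r[1] = 2
r[2] = 4
r[3] = 12
r[4] = 14
r[5] = 15  (first piece 1, then r[4]=14)
r[6] = 23  (first piece 3, then r[3]=12)
r[7] = 27
r[8] = 28  (first piece 1, then r[7]=27)
One optimal plan: pieces 7 + 1 (1 cut) → $29 − $1 = $28.

28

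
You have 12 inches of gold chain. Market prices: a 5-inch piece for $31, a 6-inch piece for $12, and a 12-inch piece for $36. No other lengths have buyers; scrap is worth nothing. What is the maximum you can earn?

62

Let best[k] be the best obtainable value from length k. For each k, try every first piece i and keep the best of price[i] + best[k−i].
best[1] = 0
best[2] = 0
best[3] = 0
best[4] = 0
best[5] = 31
best[6] = max(31+0, 12+0) = 31
best[7] = max(31+0, 12+0) = 31
best[8] = max(31+0, 12+0) = 31
best[9] = max(31+0, 12+0) = 31
best[10] = max(31+31, 12+0) = 62
best[11] = max(31+31, 12+31) = 62
best[12] = max(31+31, 12+31, 36+0) = 62
One optimal cutting: pieces 5 + 5 with 2 inches of scrap → $62.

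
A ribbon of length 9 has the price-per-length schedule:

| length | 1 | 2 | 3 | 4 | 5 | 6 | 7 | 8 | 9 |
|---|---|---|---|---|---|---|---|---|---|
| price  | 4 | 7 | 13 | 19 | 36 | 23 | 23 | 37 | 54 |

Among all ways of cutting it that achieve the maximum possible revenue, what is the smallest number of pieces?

2

Let r[k] be the best obtainable value from length k. For each k, try every first piece i and keep the best of price[i] + r[k−i].
r[1] = 4
r[2] = 8  (first piece 1, then r[1]=4)
r[3] = 13
r[4] = 19
r[5] = 36
r[6] = 40  (first piece 1, then r[5]=36)
r[7] = 44  (first piece 1, then r[6]=40)
r[8] = 49  (first piece 3, then r[5]=36)
r[9] = 55  (first piece 4, then r[5]=36)
Maximum revenue is ¢55.
Now minimize piece count subject to staying optimal: for each k, pieces[k] = 1 + min over i with p[i]+r[k−i]=r[k] of pieces[k−i].
pieces[6] = 2
pieces[7] = 3
pieces[8] = 2
pieces[9] = 2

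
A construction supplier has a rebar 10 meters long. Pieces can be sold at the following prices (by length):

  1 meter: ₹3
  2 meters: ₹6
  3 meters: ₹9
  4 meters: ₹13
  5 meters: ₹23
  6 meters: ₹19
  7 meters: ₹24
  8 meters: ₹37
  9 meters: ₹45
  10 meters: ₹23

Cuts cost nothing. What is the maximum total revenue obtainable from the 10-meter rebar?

Build r[k] bottom-up: r[k] = max over allowed piece i of (p[i] + r[k−i]).
r[1] = 3
r[2] = 6  (first piece 1, then r[1]=3)
r[3] = 9  (first piece 1, then r[2]=6)
r[4] = 13
r[5] = 23
r[6] = 26  (first piece 1, then r[5]=23)
r[7] = 29  (first piece 1, then r[6]=26)
r[8] = 37
r[9] = 45
r[10] = 48  (first piece 1, then r[9]=45)
One optimal cutting: 9 + 1 → ₹45 + ₹3 = ₹48.

48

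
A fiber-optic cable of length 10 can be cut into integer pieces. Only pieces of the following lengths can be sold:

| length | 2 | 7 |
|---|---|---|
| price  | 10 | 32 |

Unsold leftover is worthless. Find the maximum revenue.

Consider every possible first cut. f[k] is the best of p[i]+f[k−i] over all sellable i≤k.
f[1] = 0
f[2] = 10
f[3] = 10
f[4] = 20  (first piece 2, then f[2]=10)
f[5] = 20
f[6] = 30  (first piece 2, then f[4]=20)
f[7] = max(10+20, 32+0) = 32
f[8] = max(10+30, 32+0) = 40
f[9] = max(10+32, 32+10) = 42
f[10] = max(10+40, 32+10) = 50
One optimal cutting: 2 + 2 + 2 + 2 + 2 → $50.

50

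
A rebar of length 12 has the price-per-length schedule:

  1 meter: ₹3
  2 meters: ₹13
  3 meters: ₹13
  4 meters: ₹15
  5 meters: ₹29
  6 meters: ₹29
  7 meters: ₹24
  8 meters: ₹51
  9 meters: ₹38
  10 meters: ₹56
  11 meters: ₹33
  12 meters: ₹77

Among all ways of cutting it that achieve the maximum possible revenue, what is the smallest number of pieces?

6

Let r[k] be the best obtainable value from length k. For each k, try every first piece i and keep the best of price[i] + r[k−i].
r[1] = 3
r[2] = max(3+3, 13+0) = 13
r[3] = max(3+13, 13+3, 13+0) = 16
r[4] = max(3+16, 13+13, 13+3, 15+0) = 26
r[5] = max(3+26, 13+16, 13+13, 15+3, 29+0) = 29
r[6] = max(3+29, 13+26, 13+16, 15+13, 29+3, 29+0) = 39
r[7] = max(3+39, 13+29, 13+26, …, 29+3, 24+0) = 42
r[8] = max(3+42, 13+39, 13+29, …, 24+3, 51+0) = 52
r[9] = max(3+52, 13+42, 13+39, …, 51+3, 38+0) = 55
r[10] = max(3+55, 13+52, 13+42, …, 38+3, 56+0) = 65
r[11] = max(3+65, 13+55, 13+52, …, 56+3, 33+0) = 68
r[12] = max(3+68, 13+65, 13+55, …, 33+3, 77+0) = 78
Maximum revenue is ₹78.
Now minimize piece count subject to staying optimal: for each k, pieces[k] = 1 + min over i with p[i]+r[k−i]=r[k] of pieces[k−i].
pieces[9] = 3
pieces[10] = 5
pieces[11] = 4
pieces[12] = 6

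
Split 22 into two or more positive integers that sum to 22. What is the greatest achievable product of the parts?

Fill g[k] for k=2..22: at each k try every first piece i and multiply by the better of (k−i) uncut or g[k−i].
Small cases: g[2]=1, g[3]=2, g[4]=4, g[5]=6, g[6]=9, g[7]=12, g[8]=18, g[9]=27, g[10]=36, g[11]=54, g[12]=81, g[13]=108, g[14]=162, g[15]=243, g[16]=324, g[17]=486.
g[18] = 3·max(15,243) = 3·243 = 729
g[19] = 2·max(17,486) = 2·486 = 972
g[20] = 2·max(18,729) = 2·729 = 1458
g[21] = 3·max(18,729) = 3·729 = 2187
g[22] = 2·max(20,1458) = 2·1458 = 2916
One optimal split: 3 + 3 + 3 + 3 + 3 + 3 + 2 + 2; product 3·3·3·3·3·3·2·2 = 2916.

2916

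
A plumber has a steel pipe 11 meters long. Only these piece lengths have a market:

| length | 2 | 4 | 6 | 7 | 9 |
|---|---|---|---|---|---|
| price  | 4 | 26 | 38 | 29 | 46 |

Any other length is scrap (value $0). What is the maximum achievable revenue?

64

Consider every possible first cut. best[k] is the best of p[i]+best[k−i] over all sellable i≤k.
best[1] = 0
best[2] = 4
best[3] = 4
best[4] = max(4+4, 26+0) = 26
best[5] = max(4+4, 26+0) = 26
best[6] = max(4+26, 26+4, 38+0) = 38
best[7] = max(4+26, 26+4, 38+0, 29+0) = 38
best[8] = max(4+38, 26+26, 38+4, 29+0) = 52
best[9] = max(4+38, 26+26, 38+4, 29+4, 46+0) = 52
best[10] = max(4+52, 26+38, 38+26, 29+4, 46+0) = 64
best[11] = max(4+52, 26+38, 38+26, 29+26, 46+4) = 64
One optimal cutting: pieces 6 + 4 with 1 meter of scrap → $64.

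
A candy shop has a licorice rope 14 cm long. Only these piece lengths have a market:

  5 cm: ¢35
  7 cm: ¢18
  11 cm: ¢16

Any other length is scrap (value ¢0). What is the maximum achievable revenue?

70

Build best[k] bottom-up: best[k] = max over allowed piece i of (p[i] + best[k−i]).
best[1] = 0
best[2] = 0
best[3] = 0
best[4] = 0
best[5] = 35
best[6] = 35
best[7] = max(35+0, 18+0) = 35
best[8] = max(35+0, 18+0) = 35
best[9] = max(35+0, 18+0) = 35
best[10] = max(35+35, 18+0) = 70
best[11] = max(35+35, 18+0, 16+0) = 70
best[12] = max(35+35, 18+35, 16+0) = 70
best[13] = max(35+35, 18+35, 16+0) = 70
best[14] = max(35+35, 18+35, 16+0) = 70
One optimal cutting: pieces 5 + 5 with 4 cm of scrap → ¢70.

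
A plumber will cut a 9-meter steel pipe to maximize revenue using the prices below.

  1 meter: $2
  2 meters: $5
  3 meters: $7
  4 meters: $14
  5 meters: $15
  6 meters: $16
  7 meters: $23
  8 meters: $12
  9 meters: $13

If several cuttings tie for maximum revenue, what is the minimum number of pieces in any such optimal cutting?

3

Consider every possible first cut. r[k] is the best of p[i]+r[k−i] over all sellable i≤k.
r[1] = 2
r[2] = max(2+2, 5+0) = 5
r[3] = max(2+5, 5+2, 7+0) = 7
r[4] = max(2+7, 5+5, 7+2, 14+0) = 14
r[5] = max(2+14, 5+7, 7+5, 14+2, 15+0) = 16
r[6] = max(2+16, 5+14, 7+7, 14+5, 15+2, 16+0) = 19
r[7] = max(2+19, 5+16, 7+14, …, 16+2, 23+0) = 23
r[8] = max(2+23, 5+19, 7+16, …, 23+2, 12+0) = 28
r[9] = max(2+28, 5+23, 7+19, …, 12+2, 13+0) = 30
Maximum revenue is $30.
Now minimize piece count subject to staying optimal: for each k, pieces[k] = 1 + min over i with p[i]+r[k−i]=r[k] of pieces[k−i].
pieces[6] = 2
pieces[7] = 1
pieces[8] = 2
pieces[9] = 3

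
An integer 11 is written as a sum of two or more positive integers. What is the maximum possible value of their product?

Let f[k] be the best product for length k (with at least one cut). For each first piece i, the rest contributes max(k−i, f[k−i]).
f[2] = 1·max(1,0) = 1·1 = 1
f[3] = max(1·2, 2·1) = 2
f[4] = max(1·3, 2·2, 3·1) = 4
f[5] = max(1·4, 2·3, 3·2, 4·1) = 6
f[6] = max(1·6, 2·4, 3·3, 4·2, 5·1) = 9
f[7] = max(1·9, 2·6, 3·4, 4·3, 5·2, 6·1) = 12
f[8] = max(1·12, 2·9, 3·6, …, 6·2, 7·1) = 18
f[9] = max(1·18, 2·12, 3·9, …, 7·2, 8·1) = 27
f[10] = max(1·27, 2·18, 3·12, …, 8·2, 9·1) = 36
f[11] = max(1·36, 2·27, 3·18, …, 9·2, 10·1) = 54
One optimal split: 3 + 3 + 3 + 2; product 3·3·3·2 = 54.

54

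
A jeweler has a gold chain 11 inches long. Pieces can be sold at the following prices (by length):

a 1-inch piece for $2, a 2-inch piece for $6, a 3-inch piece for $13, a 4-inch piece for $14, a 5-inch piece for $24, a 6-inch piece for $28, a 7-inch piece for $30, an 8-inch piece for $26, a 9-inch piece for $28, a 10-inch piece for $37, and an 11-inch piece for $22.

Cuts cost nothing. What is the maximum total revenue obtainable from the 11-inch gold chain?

Build R[k] bottom-up: R[k] = max over allowed piece i of (p[i] + R[k−i]).
R[1] = 2
R[2] = 6
R[3] = 13
R[4] = 15  (first piece 1, then R[3]=13)
R[5] = 24
R[6] = 28
R[7] = 30  (first piece 1, then R[6]=28)
R[8] = 37  (first piece 3, then R[5]=24)
R[9] = 41  (first piece 3, then R[6]=28)
R[10] = 48  (first piece 5, then R[5]=24)
R[11] = 52  (first piece 5, then R[6]=28)
One optimal cutting: 6 + 5 → $28 + $24 = $52.

52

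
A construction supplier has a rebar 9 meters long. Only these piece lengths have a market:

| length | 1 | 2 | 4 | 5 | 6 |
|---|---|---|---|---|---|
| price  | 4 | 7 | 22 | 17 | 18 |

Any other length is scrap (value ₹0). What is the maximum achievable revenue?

Consider every possible first cut. r[k] is the best of p[i]+r[k−i] over all sellable i≤k.
r[1] = 4
r[2] = max(4+4, 7+0) = 8
r[3] = max(4+8, 7+4) = 12
r[4] = max(4+12, 7+8, 22+0) = 22
r[5] = max(4+22, 7+12, 22+4, 17+0) = 26
r[6] = max(4+26, 7+22, 22+8, 17+4, 18+0) = 30
r[7] = max(4+30, 7+26, 22+12, 17+8, 18+4) = 34
r[8] = max(4+34, 7+30, 22+22, 17+12, 18+8) = 44
r[9] = max(4+44, 7+34, 22+26, 17+22, 18+12) = 48
One optimal cutting: 4 + 4 + 1 → ₹48.

48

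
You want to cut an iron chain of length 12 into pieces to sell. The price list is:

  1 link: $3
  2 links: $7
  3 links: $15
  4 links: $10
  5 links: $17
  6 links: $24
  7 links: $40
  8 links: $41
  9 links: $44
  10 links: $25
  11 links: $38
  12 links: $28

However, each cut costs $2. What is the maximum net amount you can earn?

Build r[k] bottom-up: r[k] = max over allowed piece i of (p[i] + r[k−i]) − 2 per cut.
r[1] = 3
r[2] = 7
r[3] = 15
r[4] = 16  (first piece 1, then r[3]=15)
r[5] = 20  (first piece 2, then r[3]=15)
r[6] = 28  (first piece 3, then r[3]=15)
r[7] = 40
r[8] = 41  (first piece 1, then r[7]=40)
r[9] = 45  (first piece 2, then r[7]=40)
r[10] = 53  (first piece 3, then r[7]=40)
r[11] = 54  (first piece 1, then r[10]=53)
r[12] = 58  (first piece 2, then r[10]=53)
One optimal plan: pieces 7 + 3 + 2 (2 cuts) → $62 − $4 = $58.

58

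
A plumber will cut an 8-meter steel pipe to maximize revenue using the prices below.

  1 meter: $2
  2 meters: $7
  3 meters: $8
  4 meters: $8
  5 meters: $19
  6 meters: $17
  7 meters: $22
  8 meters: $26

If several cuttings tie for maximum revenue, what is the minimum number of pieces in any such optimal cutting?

Consider every possible first cut. r[k] is the best of p[i]+r[k−i] over all sellable i≤k.
r[1] = 2
r[2] = max(2+2, 7+0) = 7
r[3] = max(2+7, 7+2, 8+0) = 9
r[4] = max(2+9, 7+7, 8+2, 8+0) = 14
r[5] = max(2+14, 7+9, 8+7, 8+2, 19+0) = 19
r[6] = max(2+19, 7+14, 8+9, 8+7, 19+2, 17+0) = 21
r[7] = max(2+21, 7+19, 8+14, …, 17+2, 22+0) = 26
r[8] = max(2+26, 7+21, 8+19, …, 22+2, 26+0) = 28
Maximum revenue is $28.
Now minimize piece count subject to staying optimal: for each k, pieces[k] = 1 + min over i with p[i]+r[k−i]=r[k] of pieces[k−i].
pieces[5] = 1
pieces[6] = 2
pieces[7] = 2
pieces[8] = 3

3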